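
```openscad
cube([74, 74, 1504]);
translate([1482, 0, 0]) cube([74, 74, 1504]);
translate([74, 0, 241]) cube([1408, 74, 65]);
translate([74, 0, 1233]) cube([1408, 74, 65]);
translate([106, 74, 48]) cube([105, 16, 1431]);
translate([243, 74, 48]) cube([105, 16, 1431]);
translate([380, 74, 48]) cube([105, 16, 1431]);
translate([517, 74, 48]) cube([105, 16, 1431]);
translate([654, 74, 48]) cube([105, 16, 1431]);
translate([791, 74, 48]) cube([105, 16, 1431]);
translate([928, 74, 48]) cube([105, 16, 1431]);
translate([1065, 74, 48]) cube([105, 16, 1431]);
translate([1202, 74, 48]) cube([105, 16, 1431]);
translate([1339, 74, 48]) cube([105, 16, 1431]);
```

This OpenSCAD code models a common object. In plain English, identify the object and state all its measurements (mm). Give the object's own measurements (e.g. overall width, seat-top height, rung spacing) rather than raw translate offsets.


A fence section. Two 74×74 mm posts, 1504 mm tall, stand on the floor with a clear span of 1408 mm between their inner faces. Two horizontal rails of 74×65 mm section span the gap between the posts with their undersides at z = 241 mm and z = 1233 mm, flush with the posts' −y face. 10 pickets, each 105 mm wide, 16 mm thick and 1431 mm tall, are fixed to the +y face of the rails with their bottoms at z = 48 mm, spaced across the span with a 32 mm gap after the −x post and between neighbouring pickets, with 38 mm left before the +x post.


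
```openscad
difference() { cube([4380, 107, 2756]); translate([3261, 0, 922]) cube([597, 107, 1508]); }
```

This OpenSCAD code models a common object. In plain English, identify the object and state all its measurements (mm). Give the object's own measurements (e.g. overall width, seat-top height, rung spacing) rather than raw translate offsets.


A wall 4380 mm long (x), 107 mm thick (y), 2756 mm tall, with a rectangular window opening cut through it. The opening is 597 mm wide and 1508 mm tall; its sill is at z = 922 mm and its near (−x) edge is 3261 mm from the wall's −x end. The opening passes through the full wall thickness.


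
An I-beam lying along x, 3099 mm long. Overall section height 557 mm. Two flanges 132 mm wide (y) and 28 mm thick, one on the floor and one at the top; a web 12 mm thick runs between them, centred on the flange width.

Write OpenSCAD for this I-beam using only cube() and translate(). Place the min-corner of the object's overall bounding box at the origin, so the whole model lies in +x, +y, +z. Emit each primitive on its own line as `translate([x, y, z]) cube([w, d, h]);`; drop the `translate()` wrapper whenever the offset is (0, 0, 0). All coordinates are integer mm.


cube([3099, 132, 28]);
translate([0, 60, 28]) cube([3099, 12, 501]);
translate([0, 0, 529]) cube([3099, 132, 28]);


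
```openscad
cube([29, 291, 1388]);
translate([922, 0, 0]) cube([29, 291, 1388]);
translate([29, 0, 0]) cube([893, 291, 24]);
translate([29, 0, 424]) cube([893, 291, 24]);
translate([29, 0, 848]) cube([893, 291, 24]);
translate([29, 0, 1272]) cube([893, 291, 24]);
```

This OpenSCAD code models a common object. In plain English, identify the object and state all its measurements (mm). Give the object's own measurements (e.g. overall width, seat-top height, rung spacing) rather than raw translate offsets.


An open bookshelf. Two side panels, each 29 mm thick, 291 mm deep and 1388 mm tall, stand 951 mm apart (outside-to-outside). Between them sit 4 shelves, each 24 mm thick and 291 mm deep, spanning the full gap between the sides. The bottom shelf rests on the floor (its underside at z = 0) and the clear gap between one shelf's top and the next shelf's underside is 400 mm.


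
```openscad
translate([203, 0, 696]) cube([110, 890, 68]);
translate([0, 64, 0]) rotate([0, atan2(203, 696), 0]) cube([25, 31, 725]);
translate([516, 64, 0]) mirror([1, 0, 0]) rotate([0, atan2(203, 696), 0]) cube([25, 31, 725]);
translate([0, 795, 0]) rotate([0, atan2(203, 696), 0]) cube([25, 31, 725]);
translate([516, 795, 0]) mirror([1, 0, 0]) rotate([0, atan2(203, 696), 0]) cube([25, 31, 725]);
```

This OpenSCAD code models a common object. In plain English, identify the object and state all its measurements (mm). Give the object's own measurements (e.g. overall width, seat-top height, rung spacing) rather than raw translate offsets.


A sawhorse. A 110×890×68 mm beam (x, y, z) sits on two A-frame leg pairs. Each pair is two raked legs of 25×31 mm section (31 mm along y) splaying symmetrically in x. Each leg rises 696 mm vertically over 203 mm of horizontal reach and is 725 mm long along its own axis. Every leg's outer bottom edge rests on the floor and its outer top edge meets a bottom edge of the beam — the left legs (tilting toward +x) meet the beam's −x bottom edge, the right legs (their mirror images, tilting toward −x) meet its +x bottom edge — so the leg tops tuck under the beam, the beam's underside is 696 mm above the floor, and the feet are 516 mm apart outside-to-outside with the beam centred between them. The two leg pairs are set in 64 mm from either end of the beam.


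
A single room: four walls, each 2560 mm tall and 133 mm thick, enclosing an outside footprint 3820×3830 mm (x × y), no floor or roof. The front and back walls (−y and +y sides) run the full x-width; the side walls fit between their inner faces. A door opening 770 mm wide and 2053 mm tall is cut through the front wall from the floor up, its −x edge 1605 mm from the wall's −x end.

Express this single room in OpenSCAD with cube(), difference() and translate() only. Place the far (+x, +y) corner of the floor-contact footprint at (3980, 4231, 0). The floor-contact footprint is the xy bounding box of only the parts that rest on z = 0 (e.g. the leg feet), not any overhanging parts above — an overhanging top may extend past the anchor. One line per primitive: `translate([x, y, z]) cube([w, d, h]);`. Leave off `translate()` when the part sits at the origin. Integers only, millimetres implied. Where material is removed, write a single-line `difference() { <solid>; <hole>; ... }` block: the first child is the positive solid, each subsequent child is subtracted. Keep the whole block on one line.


difference() { translate([160, 401, 0]) cube([3820, 133, 2560]); translate([1765, 401, 0]) cube([770, 133, 2053]); }
translate([160, 4098, 0]) cube([3820, 133, 2560]);
translate([160, 534, 0]) cube([133, 3564, 2560]);
translate([3847, 534, 0]) cube([133, 3564, 2560]);


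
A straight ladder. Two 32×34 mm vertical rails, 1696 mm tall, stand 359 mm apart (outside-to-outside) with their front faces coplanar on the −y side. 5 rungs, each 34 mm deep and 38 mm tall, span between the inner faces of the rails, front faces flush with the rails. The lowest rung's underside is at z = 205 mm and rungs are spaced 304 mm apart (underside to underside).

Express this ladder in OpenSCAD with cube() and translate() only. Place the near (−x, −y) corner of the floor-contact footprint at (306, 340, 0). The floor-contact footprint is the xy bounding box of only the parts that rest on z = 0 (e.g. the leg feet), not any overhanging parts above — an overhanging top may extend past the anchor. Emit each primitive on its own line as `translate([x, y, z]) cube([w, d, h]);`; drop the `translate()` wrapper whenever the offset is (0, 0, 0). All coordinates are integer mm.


// rung span = 359 - 2*32 = 295
// rung[k] z = 205 + k*304
translate([306, 340, 0]) cube([32, 34, 1696]);
translate([633, 340, 0]) cube([32, 34, 1696]);
translate([338, 340, 205]) cube([295, 34, 38]);
translate([338, 340, 509]) cube([295, 34, 38]);
translate([338, 340, 813]) cube([295, 34, 38]);
translate([338, 340, 1117]) cube([295, 34, 38]);
translate([338, 340, 1421]) cube([295, 34, 38]);


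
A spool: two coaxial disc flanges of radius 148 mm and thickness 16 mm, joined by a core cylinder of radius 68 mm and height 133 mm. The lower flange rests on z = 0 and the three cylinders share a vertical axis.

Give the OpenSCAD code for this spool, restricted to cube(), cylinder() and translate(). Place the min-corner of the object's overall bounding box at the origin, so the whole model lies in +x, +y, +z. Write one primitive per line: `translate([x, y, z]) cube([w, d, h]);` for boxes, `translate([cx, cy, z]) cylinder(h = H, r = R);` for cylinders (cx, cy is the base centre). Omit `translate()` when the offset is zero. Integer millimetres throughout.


translate([148, 148, 0]) cylinder(h = 16, r = 148);
translate([148, 148, 16]) cylinder(h = 133, r = 68);
translate([148, 148, 149]) cylinder(h = 16, r = 148);


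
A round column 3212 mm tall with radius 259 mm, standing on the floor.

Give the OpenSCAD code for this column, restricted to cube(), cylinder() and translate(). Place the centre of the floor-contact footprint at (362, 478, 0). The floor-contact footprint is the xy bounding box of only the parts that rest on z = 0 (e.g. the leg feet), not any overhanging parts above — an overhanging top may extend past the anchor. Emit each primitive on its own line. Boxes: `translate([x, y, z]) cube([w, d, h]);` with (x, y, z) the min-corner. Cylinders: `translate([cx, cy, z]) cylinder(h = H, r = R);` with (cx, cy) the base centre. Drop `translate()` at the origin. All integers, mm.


translate([362, 478, 0]) cylinder(h = 3212, r = 259);


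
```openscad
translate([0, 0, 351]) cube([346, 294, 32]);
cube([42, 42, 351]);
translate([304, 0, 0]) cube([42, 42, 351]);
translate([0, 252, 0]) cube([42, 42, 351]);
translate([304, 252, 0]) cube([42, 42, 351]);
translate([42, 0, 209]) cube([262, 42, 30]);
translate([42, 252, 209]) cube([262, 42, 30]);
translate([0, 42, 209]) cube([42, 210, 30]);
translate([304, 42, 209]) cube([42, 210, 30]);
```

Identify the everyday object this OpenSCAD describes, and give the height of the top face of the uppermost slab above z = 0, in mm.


A stool. The seat height is 383 mm.

A 346×294×32 slab at z = 351 on four corner posts — a stool. The seat top is 351 + 32 = 383 mm.


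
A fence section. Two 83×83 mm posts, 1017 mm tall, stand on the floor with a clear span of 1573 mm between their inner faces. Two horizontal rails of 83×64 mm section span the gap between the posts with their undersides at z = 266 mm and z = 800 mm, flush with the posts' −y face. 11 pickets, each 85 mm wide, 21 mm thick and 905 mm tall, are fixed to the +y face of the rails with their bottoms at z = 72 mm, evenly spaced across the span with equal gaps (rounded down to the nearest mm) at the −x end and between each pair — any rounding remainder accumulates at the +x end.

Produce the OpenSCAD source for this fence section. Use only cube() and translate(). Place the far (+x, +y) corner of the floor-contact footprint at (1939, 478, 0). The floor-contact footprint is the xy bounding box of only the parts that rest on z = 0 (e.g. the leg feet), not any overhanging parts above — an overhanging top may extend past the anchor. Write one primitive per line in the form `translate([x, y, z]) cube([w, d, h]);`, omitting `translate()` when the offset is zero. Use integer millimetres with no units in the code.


translate([200, 395, 0]) cube([83, 83, 1017]);
translate([1856, 395, 0]) cube([83, 83, 1017]);
translate([283, 395, 266]) cube([1573, 83, 64]);
translate([283, 395, 800]) cube([1573, 83, 64]);
translate([336, 478, 72]) cube([85, 21, 905]);
translate([474, 478, 72]) cube([85, 21, 905]);
translate([612, 478, 72]) cube([85, 21, 905]);
translate([750, 478, 72]) cube([85, 21, 905]);
translate([888, 478, 72]) cube([85, 21, 905]);
translate([1026, 478, 72]) cube([85, 21, 905]);
translate([1164, 478, 72]) cube([85, 21, 905]);
translate([1302, 478, 72]) cube([85, 21, 905]);
translate([1440, 478, 72]) cube([85, 21, 905]);
translate([1578, 478, 72]) cube([85, 21, 905]);
translate([1716, 478, 72]) cube([85, 21, 905]);


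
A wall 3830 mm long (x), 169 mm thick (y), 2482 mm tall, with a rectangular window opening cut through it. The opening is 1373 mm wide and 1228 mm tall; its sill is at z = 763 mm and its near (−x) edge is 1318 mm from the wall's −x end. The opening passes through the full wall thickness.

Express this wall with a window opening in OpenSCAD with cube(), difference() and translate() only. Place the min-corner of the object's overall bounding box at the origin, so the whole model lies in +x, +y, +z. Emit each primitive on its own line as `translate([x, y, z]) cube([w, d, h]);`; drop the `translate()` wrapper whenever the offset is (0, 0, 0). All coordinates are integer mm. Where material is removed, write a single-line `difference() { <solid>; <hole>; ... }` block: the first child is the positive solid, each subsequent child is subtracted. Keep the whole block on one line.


difference() { cube([3830, 169, 2482]); translate([1318, 0, 763]) cube([1373, 169, 1228]); }


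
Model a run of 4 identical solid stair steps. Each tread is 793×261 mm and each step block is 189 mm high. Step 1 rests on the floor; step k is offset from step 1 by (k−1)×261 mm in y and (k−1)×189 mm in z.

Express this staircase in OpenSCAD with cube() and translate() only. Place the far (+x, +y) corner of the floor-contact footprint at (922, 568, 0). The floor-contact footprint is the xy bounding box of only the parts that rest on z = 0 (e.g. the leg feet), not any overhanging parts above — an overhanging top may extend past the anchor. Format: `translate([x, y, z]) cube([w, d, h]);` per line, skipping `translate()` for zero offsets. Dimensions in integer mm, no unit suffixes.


translate([129, 307, 0]) cube([793, 261, 189]);
translate([129, 568, 189]) cube([793, 261, 189]);
translate([129, 829, 378]) cube([793, 261, 189]);
translate([129, 1090, 567]) cube([793, 261, 189]);


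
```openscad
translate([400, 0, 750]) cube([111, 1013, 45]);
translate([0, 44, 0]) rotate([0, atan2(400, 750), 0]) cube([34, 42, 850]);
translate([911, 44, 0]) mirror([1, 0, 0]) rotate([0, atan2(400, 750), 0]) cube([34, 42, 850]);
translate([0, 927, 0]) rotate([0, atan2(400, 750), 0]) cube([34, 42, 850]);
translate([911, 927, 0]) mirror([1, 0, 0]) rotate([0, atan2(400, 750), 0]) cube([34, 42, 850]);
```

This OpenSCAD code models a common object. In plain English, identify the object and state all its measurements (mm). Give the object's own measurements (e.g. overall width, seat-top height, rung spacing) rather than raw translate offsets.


A sawhorse. A 111×1013×45 mm beam (x, y, z) sits on two A-frame leg pairs. Each pair is two raked legs of 34×42 mm section (42 mm along y) splaying symmetrically in x. Each leg rises 750 mm vertically over 400 mm of horizontal reach and is 850 mm long along its own axis. Every leg's outer bottom edge rests on the floor and its outer top edge meets a bottom edge of the beam — the left legs (tilting toward +x) meet the beam's −x bottom edge, the right legs (their mirror images, tilting toward −x) meet its +x bottom edge — so the leg tops tuck under the beam, the beam's underside is 750 mm above the floor, and the feet are 911 mm apart outside-to-outside with the beam centred between them. The two leg pairs are set in 44 mm from either end of the beam.


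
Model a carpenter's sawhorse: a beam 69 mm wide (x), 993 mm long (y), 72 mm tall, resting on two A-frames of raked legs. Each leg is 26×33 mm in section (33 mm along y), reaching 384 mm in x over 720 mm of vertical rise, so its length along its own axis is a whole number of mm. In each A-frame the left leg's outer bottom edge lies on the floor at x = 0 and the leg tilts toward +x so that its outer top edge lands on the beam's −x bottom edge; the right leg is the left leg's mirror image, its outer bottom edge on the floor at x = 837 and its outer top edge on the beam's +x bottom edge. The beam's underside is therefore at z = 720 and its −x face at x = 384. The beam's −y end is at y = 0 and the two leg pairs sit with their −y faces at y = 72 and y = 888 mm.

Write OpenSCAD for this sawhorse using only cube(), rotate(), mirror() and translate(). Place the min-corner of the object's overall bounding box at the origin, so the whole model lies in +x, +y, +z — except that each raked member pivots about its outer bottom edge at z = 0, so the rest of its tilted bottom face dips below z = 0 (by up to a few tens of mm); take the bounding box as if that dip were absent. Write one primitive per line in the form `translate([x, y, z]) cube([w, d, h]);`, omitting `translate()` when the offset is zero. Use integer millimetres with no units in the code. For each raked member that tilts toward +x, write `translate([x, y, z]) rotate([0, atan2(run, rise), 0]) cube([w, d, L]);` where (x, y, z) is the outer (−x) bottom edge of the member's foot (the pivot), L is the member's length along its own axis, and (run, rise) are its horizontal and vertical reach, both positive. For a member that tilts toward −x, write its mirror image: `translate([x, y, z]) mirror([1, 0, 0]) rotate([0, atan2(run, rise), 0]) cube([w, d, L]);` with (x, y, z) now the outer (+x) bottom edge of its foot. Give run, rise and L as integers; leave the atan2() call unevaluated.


translate([384, 0, 720]) cube([69, 993, 72]);
translate([0, 72, 0]) rotate([0, atan2(384, 720), 0]) cube([26, 33, 816]);
translate([837, 72, 0]) mirror([1, 0, 0]) rotate([0, atan2(384, 720), 0]) cube([26, 33, 816]);
translate([0, 888, 0]) rotate([0, atan2(384, 720), 0]) cube([26, 33, 816]);
translate([837, 888, 0]) mirror([1, 0, 0]) rotate([0, atan2(384, 720), 0]) cube([26, 33, 816]);


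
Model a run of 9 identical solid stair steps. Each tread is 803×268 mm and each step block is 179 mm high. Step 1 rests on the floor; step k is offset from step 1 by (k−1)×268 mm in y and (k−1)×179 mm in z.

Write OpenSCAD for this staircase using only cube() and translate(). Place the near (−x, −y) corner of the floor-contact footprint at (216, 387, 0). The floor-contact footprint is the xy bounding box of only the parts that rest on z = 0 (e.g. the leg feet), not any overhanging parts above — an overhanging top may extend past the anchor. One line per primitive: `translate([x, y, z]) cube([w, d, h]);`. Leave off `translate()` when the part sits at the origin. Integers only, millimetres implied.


translate([216, 387, 0]) cube([803, 268, 179]);
translate([216, 655, 179]) cube([803, 268, 179]);
translate([216, 923, 358]) cube([803, 268, 179]);
translate([216, 1191, 537]) cube([803, 268, 179]);
translate([216, 1459, 716]) cube([803, 268, 179]);
translate([216, 1727, 895]) cube([803, 268, 179]);
translate([216, 1995, 1074]) cube([803, 268, 179]);
translate([216, 2263, 1253]) cube([803, 268, 179]);
translate([216, 2531, 1432]) cube([803, 268, 179]);


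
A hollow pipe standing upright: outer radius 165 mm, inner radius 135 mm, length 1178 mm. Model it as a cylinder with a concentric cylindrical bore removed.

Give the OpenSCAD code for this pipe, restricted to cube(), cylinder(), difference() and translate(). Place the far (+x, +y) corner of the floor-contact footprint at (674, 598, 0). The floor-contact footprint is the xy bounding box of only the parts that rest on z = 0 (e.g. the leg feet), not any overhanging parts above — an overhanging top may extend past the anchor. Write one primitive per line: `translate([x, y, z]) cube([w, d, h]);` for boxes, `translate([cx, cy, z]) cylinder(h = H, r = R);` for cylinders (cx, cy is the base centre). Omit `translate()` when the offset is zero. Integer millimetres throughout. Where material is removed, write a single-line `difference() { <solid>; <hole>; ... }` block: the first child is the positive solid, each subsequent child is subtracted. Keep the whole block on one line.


difference() { translate([509, 433, 0]) cylinder(h = 1178, r = 165); translate([509, 433, 0]) cylinder(h = 1178, r = 135); }


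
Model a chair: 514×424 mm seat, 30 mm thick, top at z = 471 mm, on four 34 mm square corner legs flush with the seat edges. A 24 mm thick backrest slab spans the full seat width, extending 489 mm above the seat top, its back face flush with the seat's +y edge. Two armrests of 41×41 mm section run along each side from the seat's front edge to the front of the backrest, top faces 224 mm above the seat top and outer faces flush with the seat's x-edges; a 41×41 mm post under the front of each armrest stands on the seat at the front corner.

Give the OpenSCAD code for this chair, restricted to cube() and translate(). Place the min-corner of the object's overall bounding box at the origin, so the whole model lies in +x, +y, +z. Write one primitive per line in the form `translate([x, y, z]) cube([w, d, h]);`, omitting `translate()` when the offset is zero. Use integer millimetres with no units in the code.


translate([0, 0, 441]) cube([514, 424, 30]);
cube([34, 34, 441]);
translate([480, 0, 0]) cube([34, 34, 441]);
translate([0, 390, 0]) cube([34, 34, 441]);
translate([480, 390, 0]) cube([34, 34, 441]);
translate([0, 400, 471]) cube([514, 24, 489]);
translate([0, 0, 654]) cube([41, 400, 41]);
translate([473, 0, 654]) cube([41, 400, 41]);
translate([0, 0, 471]) cube([41, 41, 183]);
translate([473, 0, 471]) cube([41, 41, 183]);


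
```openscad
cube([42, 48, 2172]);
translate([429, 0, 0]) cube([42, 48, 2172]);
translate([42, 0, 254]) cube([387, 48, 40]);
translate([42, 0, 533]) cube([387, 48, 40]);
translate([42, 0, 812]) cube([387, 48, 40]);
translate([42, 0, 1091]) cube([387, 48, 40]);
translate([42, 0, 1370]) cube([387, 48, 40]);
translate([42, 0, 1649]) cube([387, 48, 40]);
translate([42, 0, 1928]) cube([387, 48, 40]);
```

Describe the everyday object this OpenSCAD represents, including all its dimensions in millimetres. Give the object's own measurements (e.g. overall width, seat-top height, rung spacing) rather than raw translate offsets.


A straight ladder. Two 42×48 mm vertical rails, 2172 mm tall, stand 471 mm apart (outside-to-outside) with their front faces coplanar on the −y side. 7 rungs, each 48 mm deep and 40 mm tall, span between the inner faces of the rails, front faces flush with the rails. The lowest rung's underside is at z = 254 mm and rungs are spaced 279 mm apart (underside to underside).


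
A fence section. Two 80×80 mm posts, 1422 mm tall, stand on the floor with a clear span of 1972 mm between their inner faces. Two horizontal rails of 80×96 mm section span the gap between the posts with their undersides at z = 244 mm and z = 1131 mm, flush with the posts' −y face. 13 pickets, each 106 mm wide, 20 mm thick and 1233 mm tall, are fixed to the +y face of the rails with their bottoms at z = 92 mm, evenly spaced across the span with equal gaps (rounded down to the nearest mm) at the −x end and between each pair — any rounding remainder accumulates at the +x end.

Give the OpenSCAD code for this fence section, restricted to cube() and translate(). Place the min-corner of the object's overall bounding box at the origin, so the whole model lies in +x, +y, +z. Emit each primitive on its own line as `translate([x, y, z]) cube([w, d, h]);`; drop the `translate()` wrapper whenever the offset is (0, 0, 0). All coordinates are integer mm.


cube([80, 80, 1422]);
translate([2052, 0, 0]) cube([80, 80, 1422]);
translate([80, 0, 244]) cube([1972, 80, 96]);
translate([80, 0, 1131]) cube([1972, 80, 96]);
translate([122, 80, 92]) cube([106, 20, 1233]);
translate([270, 80, 92]) cube([106, 20, 1233]);
translate([418, 80, 92]) cube([106, 20, 1233]);
translate([566, 80, 92]) cube([106, 20, 1233]);
translate([714, 80, 92]) cube([106, 20, 1233]);
translate([862, 80, 92]) cube([106, 20, 1233]);
translate([1010, 80, 92]) cube([106, 20, 1233]);
translate([1158, 80, 92]) cube([106, 20, 1233]);
translate([1306, 80, 92]) cube([106, 20, 1233]);
translate([1454, 80, 92]) cube([106, 20, 1233]);
translate([1602, 80, 92]) cube([106, 20, 1233]);
translate([1750, 80, 92]) cube([106, 20, 1233]);
translate([1898, 80, 92]) cube([106, 20, 1233]);


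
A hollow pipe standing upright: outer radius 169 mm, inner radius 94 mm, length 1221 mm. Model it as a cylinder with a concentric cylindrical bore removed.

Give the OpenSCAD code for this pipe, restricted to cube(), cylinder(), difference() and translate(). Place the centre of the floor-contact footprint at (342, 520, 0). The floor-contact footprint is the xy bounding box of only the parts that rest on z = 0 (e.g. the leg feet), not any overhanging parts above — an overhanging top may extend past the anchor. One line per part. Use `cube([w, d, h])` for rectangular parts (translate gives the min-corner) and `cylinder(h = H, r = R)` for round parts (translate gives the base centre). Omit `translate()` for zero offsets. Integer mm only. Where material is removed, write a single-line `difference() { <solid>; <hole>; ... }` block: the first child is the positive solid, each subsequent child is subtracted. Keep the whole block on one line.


difference() { translate([342, 520, 0]) cylinder(h = 1221, r = 169); translate([342, 520, 0]) cylinder(h = 1221, r = 94); }


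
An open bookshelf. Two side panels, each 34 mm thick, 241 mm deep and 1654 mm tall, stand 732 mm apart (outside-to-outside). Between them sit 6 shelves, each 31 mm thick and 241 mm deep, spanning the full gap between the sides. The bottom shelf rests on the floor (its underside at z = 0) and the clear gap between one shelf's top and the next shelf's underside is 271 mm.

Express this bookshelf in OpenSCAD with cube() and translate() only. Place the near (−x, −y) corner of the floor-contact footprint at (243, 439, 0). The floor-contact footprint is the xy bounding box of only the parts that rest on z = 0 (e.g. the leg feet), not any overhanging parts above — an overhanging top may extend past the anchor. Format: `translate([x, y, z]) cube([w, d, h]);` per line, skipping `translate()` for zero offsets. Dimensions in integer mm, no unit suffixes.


translate([243, 439, 0]) cube([34, 241, 1654]);
translate([941, 439, 0]) cube([34, 241, 1654]);
translate([277, 439, 0]) cube([664, 241, 31]);
translate([277, 439, 302]) cube([664, 241, 31]);
translate([277, 439, 604]) cube([664, 241, 31]);
translate([277, 439, 906]) cube([664, 241, 31]);
translate([277, 439, 1208]) cube([664, 241, 31]);
translate([277, 439, 1510]) cube([664, 241, 31]);


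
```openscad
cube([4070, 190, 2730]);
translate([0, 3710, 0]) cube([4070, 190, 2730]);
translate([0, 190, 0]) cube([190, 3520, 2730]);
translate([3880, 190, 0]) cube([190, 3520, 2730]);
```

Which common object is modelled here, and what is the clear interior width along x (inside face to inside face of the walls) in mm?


A house (or room) frame. The interior width is 3690 mm.

Four 2730 mm walls enclosing a rectangle with no floor or roof — a room or house frame. Outside width is 4070 mm and wall thickness is 190 mm, so the interior width is 4070 − 2 × 190 = 3690 mm.


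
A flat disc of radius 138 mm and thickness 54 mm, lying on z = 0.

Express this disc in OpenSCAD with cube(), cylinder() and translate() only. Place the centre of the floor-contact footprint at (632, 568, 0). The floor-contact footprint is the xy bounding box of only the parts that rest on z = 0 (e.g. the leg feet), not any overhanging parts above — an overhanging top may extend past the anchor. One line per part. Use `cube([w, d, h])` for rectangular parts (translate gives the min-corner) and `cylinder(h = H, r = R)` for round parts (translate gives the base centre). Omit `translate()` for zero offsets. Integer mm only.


translate([632, 568, 0]) cylinder(h = 54, r = 138);


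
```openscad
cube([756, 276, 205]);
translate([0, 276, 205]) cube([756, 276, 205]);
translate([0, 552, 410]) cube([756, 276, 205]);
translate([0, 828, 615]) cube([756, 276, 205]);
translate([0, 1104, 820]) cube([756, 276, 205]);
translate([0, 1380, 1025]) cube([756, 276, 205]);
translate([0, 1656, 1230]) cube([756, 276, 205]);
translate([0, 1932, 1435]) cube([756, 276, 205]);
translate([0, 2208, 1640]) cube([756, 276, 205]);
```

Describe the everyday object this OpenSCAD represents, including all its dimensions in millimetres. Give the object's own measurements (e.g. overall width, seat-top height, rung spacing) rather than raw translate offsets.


A straight staircase of 9 solid steps. Each step is 756 mm wide (x), 276 mm deep (y, the going) and 205 mm tall (the rise). The first step rests on the floor; each subsequent step sits one going further in +y and one rise higher in +z, directly behind and above the previous step with no overlap.


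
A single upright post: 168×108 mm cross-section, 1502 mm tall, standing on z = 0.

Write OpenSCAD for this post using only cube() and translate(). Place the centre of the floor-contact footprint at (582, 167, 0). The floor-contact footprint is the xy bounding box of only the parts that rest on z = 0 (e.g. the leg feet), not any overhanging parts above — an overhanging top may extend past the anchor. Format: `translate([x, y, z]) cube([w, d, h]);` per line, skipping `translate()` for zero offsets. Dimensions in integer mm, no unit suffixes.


translate([498, 113, 0]) cube([168, 108, 1502]);


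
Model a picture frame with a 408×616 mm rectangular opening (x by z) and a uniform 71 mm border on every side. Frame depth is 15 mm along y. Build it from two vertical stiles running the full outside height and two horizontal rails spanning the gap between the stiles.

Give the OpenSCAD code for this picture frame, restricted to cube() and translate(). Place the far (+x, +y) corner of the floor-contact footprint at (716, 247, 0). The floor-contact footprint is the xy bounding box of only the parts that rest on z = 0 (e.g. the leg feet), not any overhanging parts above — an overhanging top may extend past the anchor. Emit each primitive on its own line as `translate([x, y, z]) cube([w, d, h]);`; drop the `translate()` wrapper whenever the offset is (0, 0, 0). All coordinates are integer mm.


translate([166, 232, 0]) cube([71, 15, 758]);
translate([645, 232, 0]) cube([71, 15, 758]);
translate([237, 232, 0]) cube([408, 15, 71]);
translate([237, 232, 687]) cube([408, 15, 71]);


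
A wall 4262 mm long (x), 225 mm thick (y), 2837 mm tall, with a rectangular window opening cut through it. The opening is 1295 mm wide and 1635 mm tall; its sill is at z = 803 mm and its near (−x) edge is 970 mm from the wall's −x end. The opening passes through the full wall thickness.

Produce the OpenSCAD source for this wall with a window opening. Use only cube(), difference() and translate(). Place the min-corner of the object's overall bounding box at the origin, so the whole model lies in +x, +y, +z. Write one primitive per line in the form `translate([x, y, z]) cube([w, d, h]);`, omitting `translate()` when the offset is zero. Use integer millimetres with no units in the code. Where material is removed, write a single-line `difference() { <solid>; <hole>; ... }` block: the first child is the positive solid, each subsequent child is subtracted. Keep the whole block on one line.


difference() { cube([4262, 225, 2837]); translate([970, 0, 803]) cube([1295, 225, 1635]); }


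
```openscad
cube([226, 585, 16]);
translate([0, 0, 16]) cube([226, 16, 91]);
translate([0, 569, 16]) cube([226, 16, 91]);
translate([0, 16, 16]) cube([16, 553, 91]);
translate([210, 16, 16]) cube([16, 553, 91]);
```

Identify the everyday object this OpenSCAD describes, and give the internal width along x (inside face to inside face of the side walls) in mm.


An open box. The internal width is 194 mm.

A 226×585 base slab with four walls standing on it — an open box. The base is 226 mm wide and the walls are 16 mm thick, so the internal width is 226 − 2 × 16 = 194 mm.


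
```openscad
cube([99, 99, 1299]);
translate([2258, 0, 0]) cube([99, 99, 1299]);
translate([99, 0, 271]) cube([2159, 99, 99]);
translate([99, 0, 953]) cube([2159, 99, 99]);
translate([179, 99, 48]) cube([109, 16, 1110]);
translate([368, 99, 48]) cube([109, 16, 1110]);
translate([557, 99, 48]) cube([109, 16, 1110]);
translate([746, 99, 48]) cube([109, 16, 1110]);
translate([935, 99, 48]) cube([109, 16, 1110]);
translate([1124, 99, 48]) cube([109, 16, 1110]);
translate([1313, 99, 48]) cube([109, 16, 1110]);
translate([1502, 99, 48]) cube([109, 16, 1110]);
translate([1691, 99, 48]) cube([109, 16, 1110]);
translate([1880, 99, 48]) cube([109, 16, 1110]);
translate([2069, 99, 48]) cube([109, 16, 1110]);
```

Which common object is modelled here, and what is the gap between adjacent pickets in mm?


A fence section. The picket gap is 80 mm.

Two posts, two rails, 11 pickets — a fence section. Span 2159 mm holds 11 pickets of 109 mm with 12 equal gaps: ⌊(2159 − 11·109) / 12⌋ = 80 mm.


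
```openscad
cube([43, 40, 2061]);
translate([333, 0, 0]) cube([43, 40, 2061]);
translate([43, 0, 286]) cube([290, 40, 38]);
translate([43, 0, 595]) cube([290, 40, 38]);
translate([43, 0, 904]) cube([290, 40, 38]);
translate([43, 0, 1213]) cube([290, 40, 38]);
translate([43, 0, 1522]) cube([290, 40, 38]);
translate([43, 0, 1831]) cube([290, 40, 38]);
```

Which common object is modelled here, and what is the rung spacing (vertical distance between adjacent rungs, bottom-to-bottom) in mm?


A ladder. The rung spacing is 309 mm.

Two tall 43×40 posts with 6 short bars between them — a ladder. Adjacent rungs sit at z = 286 and z = 595, so the spacing is 595 − 286 = 309 mm.


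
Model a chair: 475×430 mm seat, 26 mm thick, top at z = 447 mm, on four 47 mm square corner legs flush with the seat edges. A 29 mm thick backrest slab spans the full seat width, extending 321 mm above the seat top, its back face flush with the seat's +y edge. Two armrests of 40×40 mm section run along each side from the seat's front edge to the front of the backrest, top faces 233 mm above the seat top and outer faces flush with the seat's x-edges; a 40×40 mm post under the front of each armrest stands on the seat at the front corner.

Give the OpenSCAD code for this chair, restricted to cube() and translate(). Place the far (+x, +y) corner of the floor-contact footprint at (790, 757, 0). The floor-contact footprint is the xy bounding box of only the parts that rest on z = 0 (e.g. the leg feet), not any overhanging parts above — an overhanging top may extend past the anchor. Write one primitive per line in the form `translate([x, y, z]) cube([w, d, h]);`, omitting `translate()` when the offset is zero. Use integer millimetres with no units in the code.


translate([315, 327, 421]) cube([475, 430, 26]);
translate([315, 327, 0]) cube([47, 47, 421]);
translate([743, 327, 0]) cube([47, 47, 421]);
translate([315, 710, 0]) cube([47, 47, 421]);
translate([743, 710, 0]) cube([47, 47, 421]);
translate([315, 728, 447]) cube([475, 29, 321]);
translate([315, 327, 640]) cube([40, 401, 40]);
translate([750, 327, 640]) cube([40, 401, 40]);
translate([315, 327, 447]) cube([40, 40, 193]);
translate([750, 327, 447]) cube([40, 40, 193]);


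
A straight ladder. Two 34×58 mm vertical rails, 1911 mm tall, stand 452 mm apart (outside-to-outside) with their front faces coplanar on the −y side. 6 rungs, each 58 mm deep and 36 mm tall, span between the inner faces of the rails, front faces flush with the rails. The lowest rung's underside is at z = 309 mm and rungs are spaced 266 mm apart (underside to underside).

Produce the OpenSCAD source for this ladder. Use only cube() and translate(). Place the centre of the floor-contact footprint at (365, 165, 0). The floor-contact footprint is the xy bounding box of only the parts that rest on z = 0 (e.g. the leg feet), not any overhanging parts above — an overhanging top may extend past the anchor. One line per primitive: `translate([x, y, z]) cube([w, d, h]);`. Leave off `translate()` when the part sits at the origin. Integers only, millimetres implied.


// rung span = 452 - 2*34 = 384
// rung[k] z = 309 + k*266
translate([139, 136, 0]) cube([34, 58, 1911]);
translate([557, 136, 0]) cube([34, 58, 1911]);
translate([173, 136, 309]) cube([384, 58, 36]);
translate([173, 136, 575]) cube([384, 58, 36]);
translate([173, 136, 841]) cube([384, 58, 36]);
translate([173, 136, 1107]) cube([384, 58, 36]);
translate([173, 136, 1373]) cube([384, 58, 36]);
translate([173, 136, 1639]) cube([384, 58, 36]);


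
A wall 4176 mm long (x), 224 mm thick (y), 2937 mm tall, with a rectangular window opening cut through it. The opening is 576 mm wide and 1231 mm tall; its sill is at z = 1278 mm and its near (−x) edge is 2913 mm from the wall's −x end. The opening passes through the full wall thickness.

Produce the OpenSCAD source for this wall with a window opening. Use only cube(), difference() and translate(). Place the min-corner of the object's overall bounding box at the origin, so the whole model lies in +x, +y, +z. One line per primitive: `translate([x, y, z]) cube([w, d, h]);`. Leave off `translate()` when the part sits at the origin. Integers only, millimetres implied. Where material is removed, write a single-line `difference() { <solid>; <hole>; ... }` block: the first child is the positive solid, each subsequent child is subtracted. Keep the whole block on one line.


difference() { cube([4176, 224, 2937]); translate([2913, 0, 1278]) cube([576, 224, 1231]); }


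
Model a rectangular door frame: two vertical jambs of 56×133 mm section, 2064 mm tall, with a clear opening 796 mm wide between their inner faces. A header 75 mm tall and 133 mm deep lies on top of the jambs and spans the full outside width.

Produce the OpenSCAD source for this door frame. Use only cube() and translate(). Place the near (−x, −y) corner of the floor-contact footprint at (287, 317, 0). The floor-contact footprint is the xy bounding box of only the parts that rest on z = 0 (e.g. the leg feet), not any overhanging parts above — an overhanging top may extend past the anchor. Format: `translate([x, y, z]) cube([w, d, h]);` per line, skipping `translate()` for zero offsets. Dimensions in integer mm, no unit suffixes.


translate([287, 317, 0]) cube([56, 133, 2064]);
translate([1139, 317, 0]) cube([56, 133, 2064]);
translate([287, 317, 2064]) cube([908, 133, 75]);


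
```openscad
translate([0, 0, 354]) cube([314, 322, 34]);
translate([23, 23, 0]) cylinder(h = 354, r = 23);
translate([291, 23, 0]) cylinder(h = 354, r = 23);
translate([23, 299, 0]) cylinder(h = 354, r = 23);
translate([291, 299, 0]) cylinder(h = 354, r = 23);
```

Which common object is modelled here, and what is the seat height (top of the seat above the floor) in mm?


A stool. The seat height is 388 mm.

A 314×322×34 slab at z = 354 on four corner cylinders — a stool. The seat top is 354 + 34 = 388 mm.


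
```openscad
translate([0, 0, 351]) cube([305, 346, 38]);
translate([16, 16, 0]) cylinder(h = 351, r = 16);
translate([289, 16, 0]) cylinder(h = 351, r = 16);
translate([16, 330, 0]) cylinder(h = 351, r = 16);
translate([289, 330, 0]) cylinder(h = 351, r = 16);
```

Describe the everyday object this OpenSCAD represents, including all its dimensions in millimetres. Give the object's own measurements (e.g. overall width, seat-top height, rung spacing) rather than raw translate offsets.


A four-legged stool. The seat is a 305×346×38 mm slab whose top surface is at z = 389 mm; four round legs, each 32 mm in diameter, run from the floor (z = 0) to the underside of the seat, each leg's axis is inset half a diameter from the nearest pair of seat edges (so the leg's bounding box is flush with the corner).


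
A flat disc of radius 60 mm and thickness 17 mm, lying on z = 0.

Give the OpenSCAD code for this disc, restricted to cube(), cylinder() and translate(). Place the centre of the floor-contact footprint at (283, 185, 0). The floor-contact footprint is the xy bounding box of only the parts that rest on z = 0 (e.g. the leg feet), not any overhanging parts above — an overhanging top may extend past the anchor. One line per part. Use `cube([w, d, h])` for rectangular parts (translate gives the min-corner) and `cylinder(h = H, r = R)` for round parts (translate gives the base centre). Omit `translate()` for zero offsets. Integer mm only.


translate([283, 185, 0]) cylinder(h = 17, r = 60);


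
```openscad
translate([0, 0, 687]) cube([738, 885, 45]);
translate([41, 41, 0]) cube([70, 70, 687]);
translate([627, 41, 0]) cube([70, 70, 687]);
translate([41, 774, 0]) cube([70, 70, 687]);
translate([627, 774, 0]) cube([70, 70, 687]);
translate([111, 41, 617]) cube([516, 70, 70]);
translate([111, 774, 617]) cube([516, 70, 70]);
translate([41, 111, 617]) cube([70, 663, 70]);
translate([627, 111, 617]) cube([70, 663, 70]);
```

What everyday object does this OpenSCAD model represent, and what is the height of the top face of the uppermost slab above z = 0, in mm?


A table. The table height is 732 mm.

A 738×885×45 slab sits at z = 687 on four 70 mm square posts — a table. The top surface is at 687 + 45 = 732 mm.
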